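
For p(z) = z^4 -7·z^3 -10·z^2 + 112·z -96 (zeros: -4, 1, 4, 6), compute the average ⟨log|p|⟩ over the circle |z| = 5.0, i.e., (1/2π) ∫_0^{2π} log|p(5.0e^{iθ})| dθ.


Zeros: -4, 1, 4, 6; r = 5.0.
Inside |z| < r: -4, 1, 4. Outside (|z| ≥ r): 6.
p(0) = -96, so log|p(0)| = log(96) = 4.5643.
Apply Jensen: I(r) = log|p(0)| + Σ_k log(r/|z_k|), summed over zeros inside |z| < r.
  log(r/|z_k|) for z_k = -4: log(5.0/4) = 0.2231
  log(r/|z_k|) for z_k = 1: log(5.0/1) = 1.6094
  log(r/|z_k|) for z_k = 4: log(5.0/4) = 0.2231
  Outside zeros (6) contribute nothing to the Jensen sum.
Sum over inside zeros: 2.0557.
I(r) = log|p(0)| + (inside sum) = 4.5643 + 2.0557 = 6.6201.
Note: since some zeros are outside |z| ≤ r, the simplified n·log(r) form does NOT apply — only the inside zeros contribute.

I(r) ≈ 6.6201.


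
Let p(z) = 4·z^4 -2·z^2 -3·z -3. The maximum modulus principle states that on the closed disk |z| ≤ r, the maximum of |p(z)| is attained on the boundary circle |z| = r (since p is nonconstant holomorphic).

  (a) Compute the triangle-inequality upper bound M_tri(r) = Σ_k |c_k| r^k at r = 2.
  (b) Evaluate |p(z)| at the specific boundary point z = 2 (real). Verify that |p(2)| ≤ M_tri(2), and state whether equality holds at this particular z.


Coefficients: c_0 = -3, c_1 = -3, c_2 = -2, c_3 = 0, c_4 = 4. Radius r = 2.
Part (a). Triangle bound: M_tri(r) = Σ_k |c_k| r^k
  = |-3|·2^0 + |-3|·2^1 + |-2|·2^2 + |0|·2^3 + |4|·2^4
  = 3 + 6 + 8 + 0 + 64 = 81.
This bounds M(r) := max_{|z|=r} |p(z)| from above; equality holds iff all terms c_k z^k can be made to align in phase at a single z on |z|=r.
Part (b). At z = 2 (real, on the circle |z| = r):
  p(2) = (-3)·2^0 + (-3)·2^1 + (-2)·2^2 + (0)·2^3 + (4)·2^4 = 47.
  |p(2)| = 47.
Check: |p(2)| = 47 ≤ 81 = M_tri(2). ✓ Equality does not hold at z = 2 (the coefficients have mixed signs, so the terms do not all align in phase there).

M_tri(2) = 81; |p(2)| = 47; equality at z=2: no.


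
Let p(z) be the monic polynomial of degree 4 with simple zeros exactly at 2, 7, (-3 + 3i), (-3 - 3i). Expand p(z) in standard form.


The polynomial is p(z) = ∏_{α ∈ S} (z − α), where S = {2, 7, (-3 + 3i), (-3 - 3i)}.
Expanding the product yields: p(z) = z^4 -3·z^3 -22·z^2 -78·z + 252.
Note conjugate pairs combine to real quadratics: (z − (-3+3i))(z − (-3−3i)) = z² + 6z + 18.
The resulting polynomial has degree 4 and real coefficients as required.

p(z) = z^4 -3·z^3 -22·z^2 -78·z + 252.


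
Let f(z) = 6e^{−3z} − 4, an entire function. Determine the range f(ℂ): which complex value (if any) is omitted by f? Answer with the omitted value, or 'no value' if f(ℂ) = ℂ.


Little Picard bounds the complement of f(ℂ) to at most one point.
e^{−3z} is never zero on ℂ, so 6·e^{−3z} takes every value in ℂ ∖ {0}. Adding -4 shifts the range to ℂ ∖ {-4}. Thus f omits exactly the value -4.

Omitted value: -4.


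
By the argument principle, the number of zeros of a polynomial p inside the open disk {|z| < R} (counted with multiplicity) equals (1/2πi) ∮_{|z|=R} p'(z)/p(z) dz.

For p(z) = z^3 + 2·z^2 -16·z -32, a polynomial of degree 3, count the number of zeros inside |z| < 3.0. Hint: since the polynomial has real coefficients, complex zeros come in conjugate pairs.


The zeros of p are: -2, 4, -4.
Their magnitudes are: 2, 4, 4.
Zeros with |z| < R = 3.0: -2.
Count = 1.
By the argument principle, (1/2πi) ∮_{|z|=R} p'(z)/p(z) dz equals exactly this count.

Number of zeros inside |z| < 3.0: 1.


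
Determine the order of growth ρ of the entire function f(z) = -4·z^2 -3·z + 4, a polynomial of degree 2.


|f(z)| ≤ Σ|c_k|·r^k = O(r^2) as r → ∞. Polynomial growth is O(e^{r^ε}) for every ε > 0 (since r^2/e^{r^ε} → 0), so ρ ≤ ε for all ε > 0, i.e. ρ = 0. Every nonconstant polynomial has order 0.
Therefore ρ = 0.

Order ρ = 0.


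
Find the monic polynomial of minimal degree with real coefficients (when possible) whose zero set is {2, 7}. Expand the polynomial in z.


The polynomial is p(z) = ∏_{α ∈ S} (z − α), where S = {2, 7}.
Expanding the product yields: p(z) = z^2 -9·z + 14.
The resulting polynomial has degree 2 and real coefficients as required.

p(z) = z^2 -9·z + 14.


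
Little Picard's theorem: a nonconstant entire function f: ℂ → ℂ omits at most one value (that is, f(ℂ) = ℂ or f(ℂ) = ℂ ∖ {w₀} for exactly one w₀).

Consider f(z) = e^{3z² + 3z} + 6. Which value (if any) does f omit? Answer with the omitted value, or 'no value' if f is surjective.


Little Picard bounds the complement of f(ℂ) to at most one point.
The exponent g(z) = 3z² + 3z is a nonconstant polynomial, hence surjective onto ℂ. So e^{g(z)} takes every value in {e^w : w ∈ ℂ} = ℂ ∖ {0}. Adding 6 shifts the range to ℂ ∖ {6}. f omits exactly 6.

Omitted value: 6.


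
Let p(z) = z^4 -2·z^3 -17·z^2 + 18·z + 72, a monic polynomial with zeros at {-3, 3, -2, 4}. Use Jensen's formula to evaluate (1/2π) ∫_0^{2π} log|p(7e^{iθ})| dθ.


Zeros: -3, -2, 3, 4; r = 7.
Inside |z| < r: -3, -2, 3, 4. Outside (|z| ≥ r): ∅.
p(0) = 72, so log|p(0)| = log(72) = 4.2767.
Apply Jensen: I(r) = log|p(0)| + Σ_k log(r/|z_k|), summed over zeros inside |z| < r.
  log(r/|z_k|) for z_k = -3: log(7/3) = 0.8473
  log(r/|z_k|) for z_k = 3: log(7/3) = 0.8473
  log(r/|z_k|) for z_k = -2: log(7/2) = 1.2528
  log(r/|z_k|) for z_k = 4: log(7/4) = 0.5596
Sum over inside zeros: 3.5070.
I(r) = log|p(0)| + (inside sum) = 4.2767 + 3.5070 = 7.7836.
Closed form (all zeros inside, monic): I(r) = n·log(r) = 4·log(7) = 7.7836. ✓

I(r) ≈ 7.7836.


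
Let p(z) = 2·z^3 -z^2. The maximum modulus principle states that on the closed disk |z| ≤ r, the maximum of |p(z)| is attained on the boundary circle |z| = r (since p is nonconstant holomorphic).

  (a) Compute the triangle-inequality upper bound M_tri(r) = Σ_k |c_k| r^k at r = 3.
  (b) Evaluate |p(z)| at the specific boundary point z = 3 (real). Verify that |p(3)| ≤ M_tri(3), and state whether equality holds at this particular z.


Coefficients: c_0 = 0, c_1 = 0, c_2 = -1, c_3 = 2. Radius r = 3.
Part (a). Triangle bound: M_tri(r) = Σ_k |c_k| r^k
  = |0|·3^0 + |0|·3^1 + |-1|·3^2 + |2|·3^3
  = 0 + 0 + 9 + 54 = 63.
This bounds M(r) := max_{|z|=r} |p(z)| from above; equality holds iff all terms c_k z^k can be made to align in phase at a single z on |z|=r.
Part (b). At z = 3 (real, on the circle |z| = r):
  p(3) = (0)·3^0 + (0)·3^1 + (-1)·3^2 + (2)·3^3 = 45.
  |p(3)| = 45.
Check: |p(3)| = 45 ≤ 63 = M_tri(3). ✓ Equality does not hold at z = 3 (the coefficients have mixed signs, so the terms do not all align in phase there).

M_tri(3) = 63; |p(3)| = 45; equality at z=3: no.


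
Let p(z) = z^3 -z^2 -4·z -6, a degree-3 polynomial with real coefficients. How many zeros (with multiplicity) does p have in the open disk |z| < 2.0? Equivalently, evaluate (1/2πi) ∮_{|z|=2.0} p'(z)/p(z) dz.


The zeros of p are: (-1 + 1i), (-1 - 1i), 3.
Their magnitudes are: 1.414, 1.414, 3.
Zeros with |z| < R = 2.0: (-1 + 1i), (-1 - 1i).
Count = 2.
By the argument principle, (1/2πi) ∮_{|z|=R} p'(z)/p(z) dz equals exactly this count.

Number of zeros inside |z| < 2.0: 2.


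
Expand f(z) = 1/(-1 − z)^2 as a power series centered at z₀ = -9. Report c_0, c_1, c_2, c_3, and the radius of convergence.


Let w = z − z₀, so z = z₀ + w.
Then -1 − z = -1 − (z₀ + w) = (-1 − z₀) − w = 8 − w.
f(z) = 1/(8 − w)^2 = (1/(8)^2) · (1 − w/(8))^{−2}.
By the binomial series (1−u)^{−2} = Σ_{n≥0} C(n+1, 1) u^n for |u|<1, with u = w/(8):
  c_n = C(n+1, 1) / (8)^(n+2).
  c_0 = 1/(8)^2 = 1/64.
  c_1 = 2/(8)^3 = 1/256.
  c_2 = 3/(8)^4 = 3/4096.
  c_3 = 4/(8)^5 = 1/8192.
The series is valid for |w/d| < 1, i.e. |z − z₀| < |d|.
Radius of convergence: R = |-1 − z₀| = |8| = 8 (distance from z₀ to the singularity z = -1).

c_0 = 1/64, c_1 = 1/256, c_2 = 3/4096, c_3 = 1/8192; R = 8.


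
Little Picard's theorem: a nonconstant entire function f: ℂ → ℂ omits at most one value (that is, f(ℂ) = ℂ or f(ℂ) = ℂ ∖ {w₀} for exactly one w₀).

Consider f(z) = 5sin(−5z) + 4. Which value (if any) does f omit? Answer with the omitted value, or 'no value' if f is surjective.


Little Picard bounds the complement of f(ℂ) to at most one point.
sin is entire and surjective onto ℂ: for every w ∈ ℂ, sin(ζ) = w has a solution ζ ∈ ℂ (e.g., via the complex inverse arcsin). With ζ = −5z this gives z = ζ/(-5). Then 5·sin(−5z) takes every value in 5·ℂ = ℂ, and adding 4 is a bijection of ℂ. So f is surjective and omits no value. (Note: only on the real line is sin bounded by [−1, 1].)

Omitted value: no value.


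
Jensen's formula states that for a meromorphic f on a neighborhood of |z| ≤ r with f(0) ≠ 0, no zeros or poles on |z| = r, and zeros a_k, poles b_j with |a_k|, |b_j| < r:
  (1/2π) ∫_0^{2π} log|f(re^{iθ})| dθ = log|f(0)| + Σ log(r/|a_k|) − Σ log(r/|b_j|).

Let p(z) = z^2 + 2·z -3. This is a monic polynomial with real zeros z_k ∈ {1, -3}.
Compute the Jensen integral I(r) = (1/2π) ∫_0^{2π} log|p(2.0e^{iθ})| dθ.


Zeros: -3, 1; r = 2.0.
Inside |z| < r: 1. Outside (|z| ≥ r): -3.
p(0) = -3, so log|p(0)| = log(3) = 1.0986.
Apply Jensen: I(r) = log|p(0)| + Σ_k log(r/|z_k|), summed over zeros inside |z| < r.
  log(r/|z_k|) for z_k = 1: log(2.0/1) = 0.6931
  Outside zeros (-3) contribute nothing to the Jensen sum.
Sum over inside zeros: 0.6931.
I(r) = log|p(0)| + (inside sum) = 1.0986 + 0.6931 = 1.7918.
Note: since some zeros are outside |z| ≤ r, the simplified n·log(r) form does NOT apply — only the inside zeros contribute.

I(r) ≈ 1.7918.


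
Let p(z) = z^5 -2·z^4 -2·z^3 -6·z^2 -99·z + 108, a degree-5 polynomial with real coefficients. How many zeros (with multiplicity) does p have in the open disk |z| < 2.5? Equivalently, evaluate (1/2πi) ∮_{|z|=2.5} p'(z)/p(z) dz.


The zeros of p are: (0 + 3i), (0 - 3i), 4, 1, -3.
Their magnitudes are: 3, 3, 4, 1, 3.
Zeros with |z| < R = 2.5: 1.
Count = 1.
By the argument principle, (1/2πi) ∮_{|z|=R} p'(z)/p(z) dz equals exactly this count.

Number of zeros inside |z| < 2.5: 1.


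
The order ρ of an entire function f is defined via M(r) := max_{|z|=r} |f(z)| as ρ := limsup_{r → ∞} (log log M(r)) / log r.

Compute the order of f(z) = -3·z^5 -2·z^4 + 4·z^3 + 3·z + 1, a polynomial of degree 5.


|f(z)| ≤ Σ|c_k|·r^k = O(r^5) as r → ∞. Polynomial growth is O(e^{r^ε}) for every ε > 0 (since r^5/e^{r^ε} → 0), so ρ ≤ ε for all ε > 0, i.e. ρ = 0. Every nonconstant polynomial has order 0.
Therefore ρ = 0.

Order ρ = 0.


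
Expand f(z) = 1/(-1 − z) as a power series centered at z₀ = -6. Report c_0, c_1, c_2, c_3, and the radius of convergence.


Let w = z − z₀, so z = z₀ + w.
Then -1 − z = -1 − (z₀ + w) = (-1 − z₀) − w = 5 − w.
f(z) = 1/(5 − w) = (1/(5)) · 1/(1 − w/(5)) = Σ_{n≥0} w^n / (5)^(n+1).
So c_n = 1/(5)^(n+1):
  c_0 = 1/(5)^1 = 1/5.
  c_1 = 1/(5)^2 = 1/25.
  c_2 = 1/(5)^3 = 1/125.
  c_3 = 1/(5)^4 = 1/625.
The series is valid for |w/d| < 1, i.e. |z − z₀| < |d|.
Radius of convergence: R = |-1 − z₀| = |5| = 5 (distance from z₀ to the singularity z = -1).

c_0 = 1/5, c_1 = 1/25, c_2 = 1/125, c_3 = 1/625; R = 5.


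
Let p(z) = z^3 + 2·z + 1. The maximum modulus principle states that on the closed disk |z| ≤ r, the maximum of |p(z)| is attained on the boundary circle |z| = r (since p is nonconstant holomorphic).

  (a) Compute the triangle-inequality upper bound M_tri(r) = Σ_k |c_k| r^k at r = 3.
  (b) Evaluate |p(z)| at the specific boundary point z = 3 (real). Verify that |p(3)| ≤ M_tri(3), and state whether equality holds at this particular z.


Coefficients: c_0 = 1, c_1 = 2, c_2 = 0, c_3 = 1. Radius r = 3.
Part (a). Triangle bound: M_tri(r) = Σ_k |c_k| r^k
  = |1|·3^0 + |2|·3^1 + |0|·3^2 + |1|·3^3
  = 1 + 6 + 0 + 27 = 34.
This bounds M(r) := max_{|z|=r} |p(z)| from above; equality holds iff all terms c_k z^k can be made to align in phase at a single z on |z|=r.
Part (b). At z = 3 (real, on the circle |z| = r):
  p(3) = (1)·3^0 + (2)·3^1 + (0)·3^2 + (1)·3^3 = 34.
  |p(3)| = 34.
Since all nonzero coefficients share the same sign, |p(3)| = 34 = M_tri(3); the triangle bound is attained at z = 3, so in fact M(r) = 34.

M_tri(3) = 34; |p(3)| = 34; equality at z=3: yes.


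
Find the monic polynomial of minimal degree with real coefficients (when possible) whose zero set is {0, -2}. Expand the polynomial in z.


The polynomial is p(z) = ∏_{α ∈ S} (z − α), where S = {0, -2}.
Expanding the product yields: p(z) = z^2 + 2·z.
The resulting polynomial has degree 2 and real coefficients as required.

p(z) = z^2 + 2·z.


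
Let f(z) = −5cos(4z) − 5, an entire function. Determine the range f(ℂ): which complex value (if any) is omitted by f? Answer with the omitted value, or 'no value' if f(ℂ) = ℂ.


Little Picard bounds the complement of f(ℂ) to at most one point.
cos is entire and surjective onto ℂ: for every w ∈ ℂ, cos(ζ) = w has a solution ζ ∈ ℂ (e.g., via the complex inverse arccos). With ζ = 4z this gives z = ζ/(4). Then -5·cos(4z) takes every value in -5·ℂ = ℂ, and adding -5 is a bijection of ℂ. So f is surjective and omits no value. (Note: only on the real line is cos bounded by [−1, 1].)

Omitted value: no value.


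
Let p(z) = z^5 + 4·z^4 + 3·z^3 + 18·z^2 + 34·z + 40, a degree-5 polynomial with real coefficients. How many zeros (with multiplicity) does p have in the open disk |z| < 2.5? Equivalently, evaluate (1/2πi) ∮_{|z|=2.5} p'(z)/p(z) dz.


The zeros of p are: (1 + 2i), (1 - 2i), -4, (-1 + 1i), (-1 - 1i).
Their magnitudes are: 2.236, 2.236, 4, 1.414, 1.414.
Zeros with |z| < R = 2.5: (1 + 2i), (1 - 2i), (-1 + 1i), (-1 - 1i).
Count = 4.
By the argument principle, (1/2πi) ∮_{|z|=R} p'(z)/p(z) dz equals exactly this count.

Number of zeros inside |z| < 2.5: 4.


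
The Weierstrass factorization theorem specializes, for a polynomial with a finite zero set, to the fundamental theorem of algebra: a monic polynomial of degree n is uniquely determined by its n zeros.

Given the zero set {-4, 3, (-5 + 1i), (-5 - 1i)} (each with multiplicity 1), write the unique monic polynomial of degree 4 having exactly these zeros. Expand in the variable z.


The polynomial is p(z) = ∏_{α ∈ S} (z − α), where S = {-4, 3, (-5 + 1i), (-5 - 1i)}.
Expanding the product yields: p(z) = z^4 + 11·z^3 + 24·z^2 -94·z -312.
Note conjugate pairs combine to real quadratics: (z − (-5+1i))(z − (-5−1i)) = z² + 10z + 26.
The resulting polynomial has degree 4 and real coefficients as required.

p(z) = z^4 + 11·z^3 + 24·z^2 -94·z -312.


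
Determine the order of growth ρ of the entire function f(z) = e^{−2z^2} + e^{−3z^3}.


Each summand is entire of order 2 and 3 respectively (as in the single-exponential case). The order of a sum is at most the max of the orders, so ρ ≤ 3. For the lower bound: on |z|=r choose arg z so that -3z^3 is real positive; then |e^{-3z^3}| = e^{3r^3} while |e^{-2z^2}| ≤ e^{2r^2} = o(e^{3r^3}). So |f| ≥ e^{3r^3}(1 − o(1)) and ρ ≥ 3. Hence ρ = max(2, 3) = 3.
Therefore ρ = 3.

Order ρ = 3.


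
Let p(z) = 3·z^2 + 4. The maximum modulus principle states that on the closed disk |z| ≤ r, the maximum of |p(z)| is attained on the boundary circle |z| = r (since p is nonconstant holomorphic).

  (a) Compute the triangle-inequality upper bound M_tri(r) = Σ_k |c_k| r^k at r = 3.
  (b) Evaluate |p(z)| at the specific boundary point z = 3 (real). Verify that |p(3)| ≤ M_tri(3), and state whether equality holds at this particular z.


Coefficients: c_0 = 4, c_1 = 0, c_2 = 3. Radius r = 3.
Part (a). Triangle bound: M_tri(r) = Σ_k |c_k| r^k
  = |4|·3^0 + |0|·3^1 + |3|·3^2
  = 4 + 0 + 27 = 31.
This bounds M(r) := max_{|z|=r} |p(z)| from above; equality holds iff all terms c_k z^k can be made to align in phase at a single z on |z|=r.
Part (b). At z = 3 (real, on the circle |z| = r):
  p(3) = (4)·3^0 + (0)·3^1 + (3)·3^2 = 31.
  |p(3)| = 31.
Since all nonzero coefficients share the same sign, |p(3)| = 31 = M_tri(3); the triangle bound is attained at z = 3, so in fact M(r) = 31.

M_tri(3) = 31; |p(3)| = 31; equality at z=3: yes.


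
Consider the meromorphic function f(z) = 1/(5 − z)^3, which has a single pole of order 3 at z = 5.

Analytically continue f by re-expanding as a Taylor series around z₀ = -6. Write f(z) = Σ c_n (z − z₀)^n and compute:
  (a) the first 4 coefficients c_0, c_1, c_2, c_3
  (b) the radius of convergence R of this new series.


Let w = z − z₀, so z = z₀ + w.
Then 5 − z = 5 − (z₀ + w) = (5 − z₀) − w = 11 − w.
f(z) = 1/(11 − w)^3 = (1/(11)^3) · (1 − w/(11))^{−3}.
By the binomial series (1−u)^{−3} = Σ_{n≥0} C(n+2, 2) u^n for |u|<1, with u = w/(11):
  c_n = C(n+2, 2) / (11)^(n+3).
  c_0 = 1/(11)^3 = 1/1331.
  c_1 = 3/(11)^4 = 3/14641.
  c_2 = 6/(11)^5 = 6/161051.
  c_3 = 10/(11)^6 = 10/1771561.
The series is valid for |w/d| < 1, i.e. |z − z₀| < |d|.
Radius of convergence: R = |5 − z₀| = |11| = 11 (distance from z₀ to the singularity z = 5).

c_0 = 1/1331, c_1 = 3/14641, c_2 = 6/161051, c_3 = 10/1771561; R = 11.


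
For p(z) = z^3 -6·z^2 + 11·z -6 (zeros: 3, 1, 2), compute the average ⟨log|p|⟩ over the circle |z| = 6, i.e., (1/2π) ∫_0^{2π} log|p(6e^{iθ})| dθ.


Zeros: 1, 2, 3; r = 6.
Inside |z| < r: 1, 2, 3. Outside (|z| ≥ r): ∅.
p(0) = -6, so log|p(0)| = log(6) = 1.7918.
Apply Jensen: I(r) = log|p(0)| + Σ_k log(r/|z_k|), summed over zeros inside |z| < r.
  log(r/|z_k|) for z_k = 3: log(6/3) = 0.6931
  log(r/|z_k|) for z_k = 1: log(6/1) = 1.7918
  log(r/|z_k|) for z_k = 2: log(6/2) = 1.0986
Sum over inside zeros: 3.5835.
I(r) = log|p(0)| + (inside sum) = 1.7918 + 3.5835 = 5.3753.
Closed form (all zeros inside, monic): I(r) = n·log(r) = 3·log(6) = 5.3753. ✓

I(r) ≈ 5.3753.


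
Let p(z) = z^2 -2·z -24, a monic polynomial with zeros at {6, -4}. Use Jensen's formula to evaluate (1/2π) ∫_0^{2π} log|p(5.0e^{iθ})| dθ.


Zeros: -4, 6; r = 5.0.
Inside |z| < r: -4. Outside (|z| ≥ r): 6.
p(0) = -24, so log|p(0)| = log(24) = 3.1781.
Apply Jensen: I(r) = log|p(0)| + Σ_k log(r/|z_k|), summed over zeros inside |z| < r.
  log(r/|z_k|) for z_k = -4: log(5.0/4) = 0.2231
  Outside zeros (6) contribute nothing to the Jensen sum.
Sum over inside zeros: 0.2231.
I(r) = log|p(0)| + (inside sum) = 3.1781 + 0.2231 = 3.4012.
Note: since some zeros are outside |z| ≤ r, the simplified n·log(r) form does NOT apply — only the inside zeros contribute.

I(r) ≈ 3.4012.


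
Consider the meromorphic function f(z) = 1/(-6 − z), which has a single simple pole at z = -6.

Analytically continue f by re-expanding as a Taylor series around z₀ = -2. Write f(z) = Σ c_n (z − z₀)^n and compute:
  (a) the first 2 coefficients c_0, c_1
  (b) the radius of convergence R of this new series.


Let w = z − z₀, so z = z₀ + w.
Then -6 − z = -6 − (z₀ + w) = (-6 − z₀) − w = -4 − w.
f(z) = 1/(-4 − w) = (1/(-4)) · 1/(1 − w/(-4)) = Σ_{n≥0} w^n / (-4)^(n+1).
So c_n = 1/(-4)^(n+1):
  c_0 = 1/(-4)^1 = -1/4.
  c_1 = 1/(-4)^2 = 1/16.
The series is valid for |w/d| < 1, i.e. |z − z₀| < |d|.
Radius of convergence: R = |-6 − z₀| = |-4| = 4 (distance from z₀ to the singularity z = -6).

c_0 = -1/4, c_1 = 1/16; R = 4.


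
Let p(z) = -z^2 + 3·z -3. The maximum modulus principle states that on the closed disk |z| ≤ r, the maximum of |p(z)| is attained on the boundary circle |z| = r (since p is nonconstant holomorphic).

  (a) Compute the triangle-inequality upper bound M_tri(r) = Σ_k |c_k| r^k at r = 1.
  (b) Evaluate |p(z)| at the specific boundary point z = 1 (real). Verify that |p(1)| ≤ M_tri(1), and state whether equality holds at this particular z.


Coefficients: c_0 = -3, c_1 = 3, c_2 = -1. Radius r = 1.
Part (a). Triangle bound: M_tri(r) = Σ_k |c_k| r^k
  = |-3|·1^0 + |3|·1^1 + |-1|·1^2
  = 3 + 3 + 1 = 7.
This bounds M(r) := max_{|z|=r} |p(z)| from above; equality holds iff all terms c_k z^k can be made to align in phase at a single z on |z|=r.
Part (b). At z = 1 (real, on the circle |z| = r):
  p(1) = (-3)·1^0 + (3)·1^1 + (-1)·1^2 = -1.
  |p(1)| = 1.
Check: |p(1)| = 1 ≤ 7 = M_tri(1). ✓ Equality does not hold at z = 1 (the coefficients have mixed signs, so the terms do not all align in phase there).

M_tri(1) = 7; |p(1)| = 1; equality at z=1: no.


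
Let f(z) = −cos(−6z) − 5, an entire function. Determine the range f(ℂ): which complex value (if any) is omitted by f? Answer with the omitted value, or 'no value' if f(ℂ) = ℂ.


Little Picard bounds the complement of f(ℂ) to at most one point.
cos is entire and surjective onto ℂ: for every w ∈ ℂ, cos(ζ) = w has a solution ζ ∈ ℂ (e.g., via the complex inverse arccos). With ζ = −6z this gives z = ζ/(-6). Then -1·cos(−6z) takes every value in -1·ℂ = ℂ, and adding -5 is a bijection of ℂ. So f is surjective and omits no value. (Note: only on the real line is cos bounded by [−1, 1].)

Omitted value: no value.


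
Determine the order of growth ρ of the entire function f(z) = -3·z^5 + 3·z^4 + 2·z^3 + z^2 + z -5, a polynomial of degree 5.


|f(z)| ≤ Σ|c_k|·r^k = O(r^5) as r → ∞. Polynomial growth is O(e^{r^ε}) for every ε > 0 (since r^5/e^{r^ε} → 0), so ρ ≤ ε for all ε > 0, i.e. ρ = 0. Every nonconstant polynomial has order 0.
Therefore ρ = 0.

Order ρ = 0.


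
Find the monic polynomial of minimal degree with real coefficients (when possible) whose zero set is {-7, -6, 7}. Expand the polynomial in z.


The polynomial is p(z) = ∏_{α ∈ S} (z − α), where S = {-7, -6, 7}.
Expanding the product yields: p(z) = z^3 + 6·z^2 -49·z -294.
The resulting polynomial has degree 3 and real coefficients as required.

p(z) = z^3 + 6·z^2 -49·z -294.


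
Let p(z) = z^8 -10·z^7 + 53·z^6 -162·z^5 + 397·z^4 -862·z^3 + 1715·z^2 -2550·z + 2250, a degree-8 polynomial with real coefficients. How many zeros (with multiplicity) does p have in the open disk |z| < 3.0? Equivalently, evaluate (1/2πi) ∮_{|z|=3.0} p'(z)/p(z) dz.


The zeros of p are: (1 + 2i), (1 - 2i), (-1 + 2i), (-1 - 2i), (3 + 3i), (3 - 3i), (2 + 1i), (2 - 1i).
Their magnitudes are: 2.236, 2.236, 2.236, 2.236, 4.243, 4.243, 2.236, 2.236.
Zeros with |z| < R = 3.0: (1 + 2i), (1 - 2i), (-1 + 2i), (-1 - 2i), (2 + 1i), (2 - 1i).
Count = 6.
By the argument principle, (1/2πi) ∮_{|z|=R} p'(z)/p(z) dz equals exactly this count.

Number of zeros inside |z| < 3.0: 6.


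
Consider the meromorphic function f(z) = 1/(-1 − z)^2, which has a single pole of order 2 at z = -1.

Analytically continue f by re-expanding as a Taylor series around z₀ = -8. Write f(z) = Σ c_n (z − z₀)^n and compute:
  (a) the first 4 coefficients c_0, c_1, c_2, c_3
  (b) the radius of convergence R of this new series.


Let w = z − z₀, so z = z₀ + w.
Then -1 − z = -1 − (z₀ + w) = (-1 − z₀) − w = 7 − w.
f(z) = 1/(7 − w)^2 = (1/(7)^2) · (1 − w/(7))^{−2}.
By the binomial series (1−u)^{−2} = Σ_{n≥0} C(n+1, 1) u^n for |u|<1, with u = w/(7):
  c_n = C(n+1, 1) / (7)^(n+2).
  c_0 = 1/(7)^2 = 1/49.
  c_1 = 2/(7)^3 = 2/343.
  c_2 = 3/(7)^4 = 3/2401.
  c_3 = 4/(7)^5 = 4/16807.
The series is valid for |w/d| < 1, i.e. |z − z₀| < |d|.
Radius of convergence: R = |-1 − z₀| = |7| = 7 (distance from z₀ to the singularity z = -1).

c_0 = 1/49, c_1 = 2/343, c_2 = 3/2401, c_3 = 4/16807; R = 7.


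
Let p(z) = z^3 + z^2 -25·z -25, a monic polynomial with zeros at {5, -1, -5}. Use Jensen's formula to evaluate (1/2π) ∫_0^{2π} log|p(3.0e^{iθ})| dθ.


Zeros: -5, -1, 5; r = 3.0.
Inside |z| < r: -1. Outside (|z| ≥ r): -5, 5.
p(0) = -25, so log|p(0)| = log(25) = 3.2189.
Apply Jensen: I(r) = log|p(0)| + Σ_k log(r/|z_k|), summed over zeros inside |z| < r.
  log(r/|z_k|) for z_k = -1: log(3.0/1) = 1.0986
  Outside zeros (-5, 5) contribute nothing to the Jensen sum.
Sum over inside zeros: 1.0986.
I(r) = log|p(0)| + (inside sum) = 3.2189 + 1.0986 = 4.3175.
Note: since some zeros are outside |z| ≤ r, the simplified n·log(r) form does NOT apply — only the inside zeros contribute.

I(r) ≈ 4.3175.


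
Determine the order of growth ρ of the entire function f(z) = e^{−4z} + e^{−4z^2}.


Each summand is entire of order 1 and 2 respectively (as in the single-exponential case). The order of a sum is at most the max of the orders, so ρ ≤ 2. For the lower bound: on |z|=r choose arg z so that -4z^2 is real positive; then |e^{-4z^2}| = e^{4r^2} while |e^{-4z}| ≤ e^{4r^1} = o(e^{4r^2}). So |f| ≥ e^{4r^2}(1 − o(1)) and ρ ≥ 2. Hence ρ = max(1, 2) = 2.
Therefore ρ = 2.

Order ρ = 2.


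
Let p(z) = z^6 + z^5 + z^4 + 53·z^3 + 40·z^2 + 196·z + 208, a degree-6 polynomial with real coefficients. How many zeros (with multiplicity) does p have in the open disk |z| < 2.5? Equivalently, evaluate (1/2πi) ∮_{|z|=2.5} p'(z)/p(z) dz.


The zeros of p are: (0 + 2i), (0 - 2i), -4, -1, (2 + 3i), (2 - 3i).
Their magnitudes are: 2, 2, 4, 1, 3.606, 3.606.
Zeros with |z| < R = 2.5: (0 + 2i), (0 - 2i), -1.
Count = 3.
By the argument principle, (1/2πi) ∮_{|z|=R} p'(z)/p(z) dz equals exactly this count.

Number of zeros inside |z| < 2.5: 3.


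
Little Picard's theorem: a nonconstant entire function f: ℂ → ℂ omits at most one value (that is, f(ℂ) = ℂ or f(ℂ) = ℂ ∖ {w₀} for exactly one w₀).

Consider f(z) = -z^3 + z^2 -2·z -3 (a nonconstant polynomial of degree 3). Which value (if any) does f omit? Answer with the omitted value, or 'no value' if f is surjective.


Little Picard bounds the complement of f(ℂ) to at most one point.
For every w ∈ ℂ, the equation p(z) − w = 0 is a nonconstant polynomial in z and hence has at least one root by the fundamental theorem of algebra. So p is surjective onto ℂ, omitting no value.

Omitted value: no value.


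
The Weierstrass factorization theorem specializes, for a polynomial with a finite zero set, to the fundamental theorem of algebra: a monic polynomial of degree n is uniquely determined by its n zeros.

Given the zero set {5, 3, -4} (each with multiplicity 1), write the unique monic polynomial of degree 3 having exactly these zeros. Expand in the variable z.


The polynomial is p(z) = ∏_{α ∈ S} (z − α), where S = {5, 3, -4}.
Expanding the product yields: p(z) = z^3 -4·z^2 -17·z + 60.
The resulting polynomial has degree 3 and real coefficients as required.

p(z) = z^3 -4·z^2 -17·z + 60.


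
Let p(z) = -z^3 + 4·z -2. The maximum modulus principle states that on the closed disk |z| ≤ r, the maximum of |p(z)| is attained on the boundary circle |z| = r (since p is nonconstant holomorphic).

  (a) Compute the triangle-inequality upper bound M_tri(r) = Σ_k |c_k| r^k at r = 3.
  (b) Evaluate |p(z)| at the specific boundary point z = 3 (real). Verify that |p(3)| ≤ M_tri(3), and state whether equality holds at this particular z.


Coefficients: c_0 = -2, c_1 = 4, c_2 = 0, c_3 = -1. Radius r = 3.
Part (a). Triangle bound: M_tri(r) = Σ_k |c_k| r^k
  = |-2|·3^0 + |4|·3^1 + |0|·3^2 + |-1|·3^3
  = 2 + 12 + 0 + 27 = 41.
This bounds M(r) := max_{|z|=r} |p(z)| from above; equality holds iff all terms c_k z^k can be made to align in phase at a single z on |z|=r.
Part (b). At z = 3 (real, on the circle |z| = r):
  p(3) = (-2)·3^0 + (4)·3^1 + (0)·3^2 + (-1)·3^3 = -17.
  |p(3)| = 17.
Check: |p(3)| = 17 ≤ 41 = M_tri(3). ✓ Equality does not hold at z = 3 (the coefficients have mixed signs, so the terms do not all align in phase there).

M_tri(3) = 41; |p(3)| = 17; equality at z=3: no.


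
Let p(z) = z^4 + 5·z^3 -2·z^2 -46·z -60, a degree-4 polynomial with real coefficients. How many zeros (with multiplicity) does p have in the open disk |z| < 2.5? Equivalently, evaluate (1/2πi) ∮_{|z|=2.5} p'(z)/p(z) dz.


The zeros of p are: -2, (-3 + 1i), (-3 - 1i), 3.
Their magnitudes are: 2, 3.162, 3.162, 3.
Zeros with |z| < R = 2.5: -2.
Count = 1.
By the argument principle, (1/2πi) ∮_{|z|=R} p'(z)/p(z) dz equals exactly this count.

Number of zeros inside |z| < 2.5: 1.


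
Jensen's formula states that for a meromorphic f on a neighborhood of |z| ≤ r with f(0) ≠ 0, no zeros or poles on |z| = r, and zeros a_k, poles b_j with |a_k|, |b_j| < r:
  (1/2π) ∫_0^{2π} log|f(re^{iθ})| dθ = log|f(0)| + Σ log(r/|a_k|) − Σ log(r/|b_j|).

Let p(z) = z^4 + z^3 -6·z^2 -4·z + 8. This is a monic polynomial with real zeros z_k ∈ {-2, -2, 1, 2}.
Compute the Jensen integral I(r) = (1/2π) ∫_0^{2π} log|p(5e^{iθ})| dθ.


Zeros: -2, -2, 1, 2; r = 5.
Inside |z| < r: -2, -2, 1, 2. Outside (|z| ≥ r): ∅.
p(0) = 8, so log|p(0)| = log(8) = 2.0794.
Apply Jensen: I(r) = log|p(0)| + Σ_k log(r/|z_k|), summed over zeros inside |z| < r.
  log(r/|z_k|) for z_k = -2: log(5/2) = 0.9163
  log(r/|z_k|) for z_k = -2: log(5/2) = 0.9163
  log(r/|z_k|) for z_k = 1: log(5/1) = 1.6094
  log(r/|z_k|) for z_k = 2: log(5/2) = 0.9163
Sum over inside zeros: 4.3583.
I(r) = log|p(0)| + (inside sum) = 2.0794 + 4.3583 = 6.4378.
Closed form (all zeros inside, monic): I(r) = n·log(r) = 4·log(5) = 6.4378. ✓

I(r) ≈ 6.4378.


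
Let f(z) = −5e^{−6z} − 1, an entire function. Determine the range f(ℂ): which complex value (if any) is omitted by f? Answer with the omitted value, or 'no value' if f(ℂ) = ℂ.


Little Picard bounds the complement of f(ℂ) to at most one point.
e^{−6z} is never zero on ℂ, so -5·e^{−6z} takes every value in ℂ ∖ {0}. Adding -1 shifts the range to ℂ ∖ {-1}. Thus f omits exactly the value -1.

Omitted value: -1.


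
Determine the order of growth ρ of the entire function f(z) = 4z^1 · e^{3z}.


M(r) = max_{|z|=r} |4|·|z|^1·|e^{3z}| = 4·r^1 · e^{3r^1} (the factors attain their maxima compatibly on |z|=r). Then log M(r) = log 4 + 1·log r + 3r^1, dominated by the last term, so log log M(r) ~ 1·log r. The polynomial factor 4z^1 contributes only a log r term and does not affect the order. ρ = 1.
Therefore ρ = 1.

Order ρ = 1.


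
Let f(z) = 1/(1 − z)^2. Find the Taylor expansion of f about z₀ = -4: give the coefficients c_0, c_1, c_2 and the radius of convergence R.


Let w = z − z₀, so z = z₀ + w.
Then 1 − z = 1 − (z₀ + w) = (1 − z₀) − w = 5 − w.
f(z) = 1/(5 − w)^2 = (1/(5)^2) · (1 − w/(5))^{−2}.
By the binomial series (1−u)^{−2} = Σ_{n≥0} C(n+1, 1) u^n for |u|<1, with u = w/(5):
  c_n = C(n+1, 1) / (5)^(n+2).
  c_0 = 1/(5)^2 = 1/25.
  c_1 = 2/(5)^3 = 2/125.
  c_2 = 3/(5)^4 = 3/625.
The series is valid for |w/d| < 1, i.e. |z − z₀| < |d|.
Radius of convergence: R = |1 − z₀| = |5| = 5 (distance from z₀ to the singularity z = 1).

c_0 = 1/25, c_1 = 2/125, c_2 = 3/625; R = 5.


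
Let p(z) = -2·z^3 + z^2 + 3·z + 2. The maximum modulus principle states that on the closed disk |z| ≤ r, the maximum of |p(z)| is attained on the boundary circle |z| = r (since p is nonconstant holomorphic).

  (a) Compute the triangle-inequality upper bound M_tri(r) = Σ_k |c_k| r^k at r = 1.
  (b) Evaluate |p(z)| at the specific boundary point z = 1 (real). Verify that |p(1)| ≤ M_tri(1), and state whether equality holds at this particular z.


Coefficients: c_0 = 2, c_1 = 3, c_2 = 1, c_3 = -2. Radius r = 1.
Part (a). Triangle bound: M_tri(r) = Σ_k |c_k| r^k
  = |2|·1^0 + |3|·1^1 + |1|·1^2 + |-2|·1^3
  = 2 + 3 + 1 + 2 = 8.
This bounds M(r) := max_{|z|=r} |p(z)| from above; equality holds iff all terms c_k z^k can be made to align in phase at a single z on |z|=r.
Part (b). At z = 1 (real, on the circle |z| = r):
  p(1) = (2)·1^0 + (3)·1^1 + (1)·1^2 + (-2)·1^3 = 4.
  |p(1)| = 4.
Check: |p(1)| = 4 ≤ 8 = M_tri(1). ✓ Equality does not hold at z = 1 (the coefficients have mixed signs, so the terms do not all align in phase there).

M_tri(1) = 8; |p(1)| = 4; equality at z=1: no.


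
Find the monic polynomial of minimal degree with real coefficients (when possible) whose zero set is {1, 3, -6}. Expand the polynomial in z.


The polynomial is p(z) = ∏_{α ∈ S} (z − α), where S = {1, 3, -6}.
Expanding the product yields: p(z) = z^3 + 2·z^2 -21·z + 18.
The resulting polynomial has degree 3 and real coefficients as required.

p(z) = z^3 + 2·z^2 -21·z + 18.


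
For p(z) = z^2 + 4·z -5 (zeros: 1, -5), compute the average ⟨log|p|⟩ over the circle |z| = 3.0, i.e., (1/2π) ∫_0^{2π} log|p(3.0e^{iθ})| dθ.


Zeros: -5, 1; r = 3.0.
Inside |z| < r: 1. Outside (|z| ≥ r): -5.
p(0) = -5, so log|p(0)| = log(5) = 1.6094.
Apply Jensen: I(r) = log|p(0)| + Σ_k log(r/|z_k|), summed over zeros inside |z| < r.
  log(r/|z_k|) for z_k = 1: log(3.0/1) = 1.0986
  Outside zeros (-5) contribute nothing to the Jensen sum.
Sum over inside zeros: 1.0986.
I(r) = log|p(0)| + (inside sum) = 1.6094 + 1.0986 = 2.7081.
Note: since some zeros are outside |z| ≤ r, the simplified n·log(r) form does NOT apply — only the inside zeros contribute.

I(r) ≈ 2.7081.


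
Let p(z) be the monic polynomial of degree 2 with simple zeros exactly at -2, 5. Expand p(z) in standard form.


The polynomial is p(z) = ∏_{α ∈ S} (z − α), where S = {-2, 5}.
Expanding the product yields: p(z) = z^2 -3·z -10.
The resulting polynomial has degree 2 and real coefficients as required.

p(z) = z^2 -3·z -10.


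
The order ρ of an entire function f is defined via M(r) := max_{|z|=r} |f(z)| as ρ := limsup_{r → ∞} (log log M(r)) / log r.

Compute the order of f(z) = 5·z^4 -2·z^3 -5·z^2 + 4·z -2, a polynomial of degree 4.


|f(z)| ≤ Σ|c_k|·r^k = O(r^4) as r → ∞. Polynomial growth is O(e^{r^ε}) for every ε > 0 (since r^4/e^{r^ε} → 0), so ρ ≤ ε for all ε > 0, i.e. ρ = 0. Every nonconstant polynomial has order 0.
Therefore ρ = 0.

Order ρ = 0.


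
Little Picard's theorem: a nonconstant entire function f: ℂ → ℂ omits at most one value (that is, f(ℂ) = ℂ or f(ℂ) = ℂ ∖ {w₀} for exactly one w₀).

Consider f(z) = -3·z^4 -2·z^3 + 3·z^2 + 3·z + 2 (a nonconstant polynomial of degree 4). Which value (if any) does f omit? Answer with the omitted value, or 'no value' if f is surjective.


Little Picard bounds the complement of f(ℂ) to at most one point.
For every w ∈ ℂ, the equation p(z) − w = 0 is a nonconstant polynomial in z and hence has at least one root by the fundamental theorem of algebra. So p is surjective onto ℂ, omitting no value.

Omitted value: no value.


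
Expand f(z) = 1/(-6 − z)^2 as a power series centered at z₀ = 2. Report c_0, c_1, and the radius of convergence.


Let w = z − z₀, so z = z₀ + w.
Then -6 − z = -6 − (z₀ + w) = (-6 − z₀) − w = -8 − w.
f(z) = 1/(-8 − w)^2 = (1/(-8)^2) · (1 − w/(-8))^{−2}.
By the binomial series (1−u)^{−2} = Σ_{n≥0} C(n+1, 1) u^n for |u|<1, with u = w/(-8):
  c_n = C(n+1, 1) / (-8)^(n+2).
  c_0 = 1/(-8)^2 = 1/64.
  c_1 = 2/(-8)^3 = -1/256.
The series is valid for |w/d| < 1, i.e. |z − z₀| < |d|.
Radius of convergence: R = |-6 − z₀| = |-8| = 8 (distance from z₀ to the singularity z = -6).

c_0 = 1/64, c_1 = -1/256; R = 8.


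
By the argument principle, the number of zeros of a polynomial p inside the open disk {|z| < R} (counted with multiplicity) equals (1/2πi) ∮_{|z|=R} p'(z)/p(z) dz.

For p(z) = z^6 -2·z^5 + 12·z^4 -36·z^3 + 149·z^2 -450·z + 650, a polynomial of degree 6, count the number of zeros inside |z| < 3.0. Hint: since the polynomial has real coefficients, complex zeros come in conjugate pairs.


The zeros of p are: (2 + 1i), (2 - 1i), (1 + 3i), (1 - 3i), (-2 + 3i), (-2 - 3i).
Their magnitudes are: 2.236, 2.236, 3.162, 3.162, 3.606, 3.606.
Zeros with |z| < R = 3.0: (2 + 1i), (2 - 1i).
Count = 2.
By the argument principle, (1/2πi) ∮_{|z|=R} p'(z)/p(z) dz equals exactly this count.

Number of zeros inside |z| < 3.0: 2.


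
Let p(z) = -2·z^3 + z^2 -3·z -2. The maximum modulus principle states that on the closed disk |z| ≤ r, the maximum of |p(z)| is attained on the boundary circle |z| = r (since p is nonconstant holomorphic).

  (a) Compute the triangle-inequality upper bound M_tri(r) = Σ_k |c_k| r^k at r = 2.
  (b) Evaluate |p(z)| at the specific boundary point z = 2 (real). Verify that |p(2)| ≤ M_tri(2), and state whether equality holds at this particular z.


Coefficients: c_0 = -2, c_1 = -3, c_2 = 1, c_3 = -2. Radius r = 2.
Part (a). Triangle bound: M_tri(r) = Σ_k |c_k| r^k
  = |-2|·2^0 + |-3|·2^1 + |1|·2^2 + |-2|·2^3
  = 2 + 6 + 4 + 16 = 28.
This bounds M(r) := max_{|z|=r} |p(z)| from above; equality holds iff all terms c_k z^k can be made to align in phase at a single z on |z|=r.
Part (b). At z = 2 (real, on the circle |z| = r):
  p(2) = (-2)·2^0 + (-3)·2^1 + (1)·2^2 + (-2)·2^3 = -20.
  |p(2)| = 20.
Check: |p(2)| = 20 ≤ 28 = M_tri(2). ✓ Equality does not hold at z = 2 (the coefficients have mixed signs, so the terms do not all align in phase there).

M_tri(2) = 28; |p(2)| = 20; equality at z=2: no.


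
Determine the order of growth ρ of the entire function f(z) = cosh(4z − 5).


cosh(w) is a linear combination of e^{iw} and e^{−iw} (or e^w, e^{−w} in the hyperbolic case), so |cosh(w)| ≤ e^{|w|}. With w = 4z − 5, |w| ≤ 4|z| + 5 = 4r + 5 on |z| = r, giving M(r) ≤ e^{4r + 5}, so ρ ≤ 1. On a suitable ray (z = it for sin/cos; z = t for sinh/cosh, t real → ∞), |cosh(4z − 5)| grows like e^{4|t|}/2, so ρ ≥ 1. Hence ρ = 1.
Therefore ρ = 1.

Order ρ = 1.


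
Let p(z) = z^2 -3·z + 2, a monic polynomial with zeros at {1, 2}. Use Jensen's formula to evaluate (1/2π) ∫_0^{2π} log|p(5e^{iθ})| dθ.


Zeros: 1, 2; r = 5.
Inside |z| < r: 1, 2. Outside (|z| ≥ r): ∅.
p(0) = 2, so log|p(0)| = log(2) = 0.6931.
Apply Jensen: I(r) = log|p(0)| + Σ_k log(r/|z_k|), summed over zeros inside |z| < r.
  log(r/|z_k|) for z_k = 1: log(5/1) = 1.6094
  log(r/|z_k|) for z_k = 2: log(5/2) = 0.9163
Sum over inside zeros: 2.5257.
I(r) = log|p(0)| + (inside sum) = 0.6931 + 2.5257 = 3.2189.
Closed form (all zeros inside, monic): I(r) = n·log(r) = 2·log(5) = 3.2189. ✓

I(r) ≈ 3.2189.


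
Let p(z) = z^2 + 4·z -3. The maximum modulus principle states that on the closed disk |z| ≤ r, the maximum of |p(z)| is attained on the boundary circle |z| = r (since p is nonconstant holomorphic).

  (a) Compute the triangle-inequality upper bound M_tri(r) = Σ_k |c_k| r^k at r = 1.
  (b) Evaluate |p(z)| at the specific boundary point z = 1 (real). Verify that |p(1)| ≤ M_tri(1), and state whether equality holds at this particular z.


Coefficients: c_0 = -3, c_1 = 4, c_2 = 1. Radius r = 1.
Part (a). Triangle bound: M_tri(r) = Σ_k |c_k| r^k
  = |-3|·1^0 + |4|·1^1 + |1|·1^2
  = 3 + 4 + 1 = 8.
This bounds M(r) := max_{|z|=r} |p(z)| from above; equality holds iff all terms c_k z^k can be made to align in phase at a single z on |z|=r.
Part (b). At z = 1 (real, on the circle |z| = r):
  p(1) = (-3)·1^0 + (4)·1^1 + (1)·1^2 = 2.
  |p(1)| = 2.
Check: |p(1)| = 2 ≤ 8 = M_tri(1). ✓ Equality does not hold at z = 1 (the coefficients have mixed signs, so the terms do not all align in phase there).

M_tri(1) = 8; |p(1)| = 2; equality at z=1: no.


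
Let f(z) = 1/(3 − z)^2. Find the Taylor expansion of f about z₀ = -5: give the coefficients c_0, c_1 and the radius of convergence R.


Let w = z − z₀, so z = z₀ + w.
Then 3 − z = 3 − (z₀ + w) = (3 − z₀) − w = 8 − w.
f(z) = 1/(8 − w)^2 = (1/(8)^2) · (1 − w/(8))^{−2}.
By the binomial series (1−u)^{−2} = Σ_{n≥0} C(n+1, 1) u^n for |u|<1, with u = w/(8):
  c_n = C(n+1, 1) / (8)^(n+2).
  c_0 = 1/(8)^2 = 1/64.
  c_1 = 2/(8)^3 = 1/256.
The series is valid for |w/d| < 1, i.e. |z − z₀| < |d|.
Radius of convergence: R = |3 − z₀| = |8| = 8 (distance from z₀ to the singularity z = 3).

c_0 = 1/64, c_1 = 1/256; R = 8.


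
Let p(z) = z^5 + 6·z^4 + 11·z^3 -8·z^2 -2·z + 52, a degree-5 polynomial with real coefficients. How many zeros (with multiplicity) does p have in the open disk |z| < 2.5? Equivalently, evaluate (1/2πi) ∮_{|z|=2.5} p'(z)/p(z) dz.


The zeros of p are: (1 + 1i), (1 - 1i), -2, (-3 + 2i), (-3 - 2i).
Their magnitudes are: 1.414, 1.414, 2, 3.606, 3.606.
Zeros with |z| < R = 2.5: (1 + 1i), (1 - 1i), -2.
Count = 3.
By the argument principle, (1/2πi) ∮_{|z|=R} p'(z)/p(z) dz equals exactly this count.

Number of zeros inside |z| < 2.5: 3.
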